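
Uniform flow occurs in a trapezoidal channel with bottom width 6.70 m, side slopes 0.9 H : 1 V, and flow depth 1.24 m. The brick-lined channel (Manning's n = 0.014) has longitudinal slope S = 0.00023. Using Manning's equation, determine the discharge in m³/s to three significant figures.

10.3 m³/s

A = (b + z·y)·y = (6.70 + 0.9×1.24)×1.24 = 9.692 m²
P = b + 2y√(1+z²) = 6.70 + 2×1.24×√(1+0.9²) = 10.04 m
R = A/P = 9.692/10.04 = 0.9657 m
Q = (1/n)·A·R^(2/3)·S^(1/2) = (1/0.014) × 9.692 × 0.9657^(2/3) × 0.00023^(1/2) = 10.26 m³/s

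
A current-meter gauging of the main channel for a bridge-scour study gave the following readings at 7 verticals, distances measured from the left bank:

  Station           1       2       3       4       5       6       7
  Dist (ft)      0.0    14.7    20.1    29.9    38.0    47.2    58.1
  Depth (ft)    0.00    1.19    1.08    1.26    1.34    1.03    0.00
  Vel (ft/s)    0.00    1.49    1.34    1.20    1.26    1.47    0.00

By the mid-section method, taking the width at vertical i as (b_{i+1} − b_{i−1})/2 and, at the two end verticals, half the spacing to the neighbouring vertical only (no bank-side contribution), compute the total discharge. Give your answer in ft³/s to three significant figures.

w_2 = (20.1 − 0.0)/2 = 10.05 ft; q_2 = 1.49 × 1.19 × 10.05 = 17.82 ft³/s
w_3 = (29.9 − 14.7)/2 = 7.6 ft; q_3 = 1.34 × 1.08 × 7.6 = 11.00 ft³/s
w_4 = (38.0 − 20.1)/2 = 8.95 ft; q_4 = 1.20 × 1.26 × 8.95 = 13.53 ft³/s
w_5 = (47.2 − 29.9)/2 = 8.65 ft; q_5 = 1.26 × 1.34 × 8.65 = 14.60 ft³/s
w_6 = (58.1 − 38.0)/2 = 10.05 ft; q_6 = 1.47 × 1.03 × 10.05 = 15.22 ft³/s
Stations 1, 7 contribute zero (depth or velocity is 0).
Q = Σ qᵢ = 72.17 ft³/s

72.2 ft³/s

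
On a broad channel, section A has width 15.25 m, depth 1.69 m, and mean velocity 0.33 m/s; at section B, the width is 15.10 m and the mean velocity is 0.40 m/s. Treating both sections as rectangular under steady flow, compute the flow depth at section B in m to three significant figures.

1.41 m

Q = A₁V₁ = (15.25×1.69) × 0.33 = 8.505 m³/s
d₂ = Q/(b₂ V₂) = 8.505/(15.10×0.40) = 1.408 m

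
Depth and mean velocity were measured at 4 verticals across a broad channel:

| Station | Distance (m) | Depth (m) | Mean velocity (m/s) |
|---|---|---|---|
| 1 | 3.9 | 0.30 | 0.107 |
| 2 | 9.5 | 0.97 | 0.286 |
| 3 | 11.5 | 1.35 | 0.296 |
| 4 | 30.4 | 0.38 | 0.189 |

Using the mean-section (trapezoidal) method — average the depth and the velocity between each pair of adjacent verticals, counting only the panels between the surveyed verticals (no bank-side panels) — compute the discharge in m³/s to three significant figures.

Panel 1-2: Δb = 5.6 m, d̄ = (0.30+0.97)/2 = 0.635, v̄ = (0.107+0.286)/2 = 0.1965 → q = 5.6×0.635×0.1965 = 0.6988 m³/s
Panel 2-3: Δb = 2 m, d̄ = (0.97+1.35)/2 = 1.16, v̄ = (0.286+0.296)/2 = 0.291 → q = 2×1.16×0.291 = 0.6751 m³/s
Panel 3-4: Δb = 18.9 m, d̄ = (1.35+0.38)/2 = 0.865, v̄ = (0.296+0.189)/2 = 0.2425 → q = 18.9×0.865×0.2425 = 3.965 m³/s
Q = Σ q = 5.338 m³/s

5.34 m³/s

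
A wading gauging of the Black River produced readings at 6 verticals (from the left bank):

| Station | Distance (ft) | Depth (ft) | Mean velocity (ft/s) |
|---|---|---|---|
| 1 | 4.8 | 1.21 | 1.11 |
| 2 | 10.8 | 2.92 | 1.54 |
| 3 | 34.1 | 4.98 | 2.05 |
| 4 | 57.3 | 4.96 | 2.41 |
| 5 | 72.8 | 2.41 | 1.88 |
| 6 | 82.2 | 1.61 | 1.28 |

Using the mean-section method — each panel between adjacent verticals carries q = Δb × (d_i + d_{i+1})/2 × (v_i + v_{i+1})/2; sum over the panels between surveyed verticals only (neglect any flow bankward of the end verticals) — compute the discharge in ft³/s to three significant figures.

591 ft³/s

Panel 1-2: Δb = 6 ft, d̄ = (1.21+2.92)/2 = 2.065, v̄ = (1.11+1.54)/2 = 1.325 → q = 6×2.065×1.325 = 16.42 ft³/s
Panel 2-3: Δb = 23.3 ft, d̄ = (2.92+4.98)/2 = 3.95, v̄ = (1.54+2.05)/2 = 1.795 → q = 23.3×3.95×1.795 = 165.2 ft³/s
Panel 3-4: Δb = 23.2 ft, d̄ = (4.98+4.96)/2 = 4.97, v̄ = (2.05+2.41)/2 = 2.23 → q = 23.2×4.97×2.23 = 257.1 ft³/s
Panel 4-5: Δb = 15.5 ft, d̄ = (4.96+2.41)/2 = 3.685, v̄ = (2.41+1.88)/2 = 2.145 → q = 15.5×3.685×2.145 = 122.5 ft³/s
Panel 5-6: Δb = 9.4 ft, d̄ = (2.41+1.61)/2 = 2.01, v̄ = (1.88+1.28)/2 = 1.58 → q = 9.4×2.01×1.58 = 29.85 ft³/s
Q = Σ q = 591.1 ft³/s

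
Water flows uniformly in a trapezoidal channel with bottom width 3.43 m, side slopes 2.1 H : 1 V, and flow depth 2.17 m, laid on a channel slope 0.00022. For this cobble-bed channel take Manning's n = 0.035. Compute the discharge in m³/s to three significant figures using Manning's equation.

8.67 m³/s

A = (b + z·y)·y = (3.43 + 2.1×2.17)×2.17 = 17.33 m²
P = b + 2y√(1+z²) = 3.43 + 2×2.17×√(1+2.1²) = 13.52 m
R = A/P = 17.33/13.52 = 1.282 m
Q = (1/n)·A·R^(2/3)·S^(1/2) = (1/0.035) × 17.33 × 1.282^(2/3) × 0.00022^(1/2) = 8.666 m³/s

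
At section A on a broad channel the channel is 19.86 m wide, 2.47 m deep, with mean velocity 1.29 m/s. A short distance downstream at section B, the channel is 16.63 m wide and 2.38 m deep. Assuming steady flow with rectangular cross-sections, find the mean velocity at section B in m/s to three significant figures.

Q = A₁V₁ = (19.86×2.47) × 1.29 = 63.28 m³/s
A₂ = 16.63 × 2.38 = 39.58 m²
V₂ = Q/A₂ = 63.28/39.58 = 1.599 m/s

1.60 m/s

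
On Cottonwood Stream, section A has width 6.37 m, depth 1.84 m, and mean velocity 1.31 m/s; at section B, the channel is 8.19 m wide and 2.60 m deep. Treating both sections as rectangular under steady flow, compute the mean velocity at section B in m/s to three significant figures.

Q = A₁V₁ = (6.37×1.84) × 1.31 = 15.35 m³/s
A₂ = 8.19 × 2.60 = 21.29 m²
V₂ = Q/A₂ = 15.35/21.29 = 0.7211 m/s

0.721 m/s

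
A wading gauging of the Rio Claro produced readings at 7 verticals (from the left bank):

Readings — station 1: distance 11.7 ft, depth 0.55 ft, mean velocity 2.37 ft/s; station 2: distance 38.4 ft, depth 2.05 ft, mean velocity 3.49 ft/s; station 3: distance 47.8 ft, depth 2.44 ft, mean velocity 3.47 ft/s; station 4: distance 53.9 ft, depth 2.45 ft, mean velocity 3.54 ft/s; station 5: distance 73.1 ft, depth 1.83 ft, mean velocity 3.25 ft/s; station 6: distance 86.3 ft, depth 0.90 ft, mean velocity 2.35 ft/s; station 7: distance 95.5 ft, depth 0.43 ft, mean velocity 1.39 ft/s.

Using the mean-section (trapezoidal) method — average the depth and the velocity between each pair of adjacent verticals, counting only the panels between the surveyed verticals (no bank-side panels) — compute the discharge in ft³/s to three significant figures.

Panel 1-2: Δb = 26.7 ft, d̄ = (0.55+2.05)/2 = 1.3, v̄ = (2.37+3.49)/2 = 2.93 → q = 26.7×1.3×2.93 = 101.7 ft³/s
Panel 2-3: Δb = 9.4 ft, d̄ = (2.05+2.44)/2 = 2.245, v̄ = (3.49+3.47)/2 = 3.48 → q = 9.4×2.245×3.48 = 73.44 ft³/s
Panel 3-4: Δb = 6.1 ft, d̄ = (2.44+2.45)/2 = 2.445, v̄ = (3.47+3.54)/2 = 3.505 → q = 6.1×2.445×3.505 = 52.28 ft³/s
Panel 4-5: Δb = 19.2 ft, d̄ = (2.45+1.83)/2 = 2.14, v̄ = (3.54+3.25)/2 = 3.395 → q = 19.2×2.14×3.395 = 139.5 ft³/s
Panel 5-6: Δb = 13.2 ft, d̄ = (1.83+0.90)/2 = 1.365, v̄ = (3.25+2.35)/2 = 2.8 → q = 13.2×1.365×2.8 = 50.45 ft³/s
Panel 6-7: Δb = 9.2 ft, d̄ = (0.90+0.43)/2 = 0.665, v̄ = (2.35+1.39)/2 = 1.87 → q = 9.2×0.665×1.87 = 11.44 ft³/s
Q = Σ q = 428.8 ft³/s

429 ft³/s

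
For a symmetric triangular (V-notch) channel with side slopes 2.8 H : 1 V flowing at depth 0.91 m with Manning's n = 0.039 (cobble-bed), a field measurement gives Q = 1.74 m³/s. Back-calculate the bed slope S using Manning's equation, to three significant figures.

0.00265

A = z·y² = 2.8×0.91² = 2.319 m²
P = 2y√(1+z²) = 2×0.91×√(1+2.8²) = 5.411 m
R = A/P = 2.319/5.411 = 0.4285 m
S = (Q·n / (1·A·R^(2/3)))² = (1.74×0.039 / (1×2.319×0.5684))² = 0.002651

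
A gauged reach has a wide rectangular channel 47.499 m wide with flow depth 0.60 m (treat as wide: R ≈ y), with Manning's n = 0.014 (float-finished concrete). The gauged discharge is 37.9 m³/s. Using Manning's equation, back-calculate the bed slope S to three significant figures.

A = b·y = 47.499 × 0.60 = 28.50 m²
Wide channel: R ≈ y = 0.60 m
S = (Q·n / (1·A·R^(2/3)))² = (37.9×0.014 / (1×28.50×0.7114))² = 0.0006850

0.000685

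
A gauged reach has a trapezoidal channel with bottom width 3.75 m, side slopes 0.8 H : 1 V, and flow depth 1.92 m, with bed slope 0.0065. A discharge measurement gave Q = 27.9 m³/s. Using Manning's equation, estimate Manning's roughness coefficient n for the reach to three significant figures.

0.0326

A = (b + z·y)·y = (3.75 + 0.8×1.92)×1.92 = 10.15 m²
P = b + 2y√(1+z²) = 3.75 + 2×1.92×√(1+0.8²) = 8.668 m
R = A/P = 10.15/8.668 = 1.171 m
n = (1/Q)·A·R^(2/3)·S^(1/2) = (1/27.9) × 10.15 × 1.111 × 0.08062 = 0.03258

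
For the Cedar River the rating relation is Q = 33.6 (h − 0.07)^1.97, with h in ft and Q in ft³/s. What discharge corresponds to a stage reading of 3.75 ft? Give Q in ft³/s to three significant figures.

438 ft³/s

Q = 33.6 × (3.75 − 0.07)^1.97 = 33.6 × 3.68^1.97 = 437.6 ft³/s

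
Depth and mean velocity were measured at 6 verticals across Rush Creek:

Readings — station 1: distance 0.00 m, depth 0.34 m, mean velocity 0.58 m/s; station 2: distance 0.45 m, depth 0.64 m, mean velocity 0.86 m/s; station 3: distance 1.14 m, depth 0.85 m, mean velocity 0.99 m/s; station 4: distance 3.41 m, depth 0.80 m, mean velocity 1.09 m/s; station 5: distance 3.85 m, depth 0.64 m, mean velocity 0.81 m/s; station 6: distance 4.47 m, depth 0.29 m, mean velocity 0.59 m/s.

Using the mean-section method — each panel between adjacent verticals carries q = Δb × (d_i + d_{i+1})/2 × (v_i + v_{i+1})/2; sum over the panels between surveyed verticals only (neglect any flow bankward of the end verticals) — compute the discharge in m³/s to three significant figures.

3.08 m³/s

Panel 1-2: Δb = 0.45 m, d̄ = (0.34+0.64)/2 = 0.49, v̄ = (0.58+0.86)/2 = 0.72 → q = 0.45×0.49×0.72 = 0.1588 m³/s
Panel 2-3: Δb = 0.69 m, d̄ = (0.64+0.85)/2 = 0.745, v̄ = (0.86+0.99)/2 = 0.925 → q = 0.69×0.745×0.925 = 0.4755 m³/s
Panel 3-4: Δb = 2.27 m, d̄ = (0.85+0.80)/2 = 0.825, v̄ = (0.99+1.09)/2 = 1.04 → q = 2.27×0.825×1.04 = 1.948 m³/s
Panel 4-5: Δb = 0.44 m, d̄ = (0.80+0.64)/2 = 0.72, v̄ = (1.09+0.81)/2 = 0.95 → q = 0.44×0.72×0.95 = 0.3010 m³/s
Panel 5-6: Δb = 0.62 m, d̄ = (0.64+0.29)/2 = 0.465, v̄ = (0.81+0.59)/2 = 0.7 → q = 0.62×0.465×0.7 = 0.2018 m³/s
Q = Σ q = 3.085 m³/s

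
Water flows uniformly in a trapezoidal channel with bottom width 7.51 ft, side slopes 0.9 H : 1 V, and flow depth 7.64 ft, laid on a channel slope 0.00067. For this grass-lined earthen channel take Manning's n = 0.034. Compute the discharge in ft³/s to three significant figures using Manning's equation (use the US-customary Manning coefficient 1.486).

309 ft³/s

A = (b + z·y)·y = (7.51 + 0.9×7.64)×7.64 = 109.9 ft²
P = b + 2y√(1+z²) = 7.51 + 2×7.64×√(1+0.9²) = 28.07 ft
R = A/P = 109.9/28.07 = 3.916 ft
Q = (1.486/n)·A·R^(2/3)·S^(1/2) = (1.486/0.034) × 109.9 × 3.916^(2/3) × 0.00067^(1/2) = 308.9 ft³/s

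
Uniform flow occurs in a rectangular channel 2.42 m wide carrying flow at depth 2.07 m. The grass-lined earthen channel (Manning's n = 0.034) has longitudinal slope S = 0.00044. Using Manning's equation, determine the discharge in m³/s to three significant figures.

2.58 m³/s

A = b·y = 2.42 × 2.07 = 5.009 m²
P = b + 2y = 2.42 + 2×2.07 = 6.560 m
R = A/P = 5.009/6.560 = 0.7636 m
Q = (1/n)·A·R^(2/3)·S^(1/2) = (1/0.034) × 5.009 × 0.7636^(2/3) × 0.00044^(1/2) = 2.582 m³/s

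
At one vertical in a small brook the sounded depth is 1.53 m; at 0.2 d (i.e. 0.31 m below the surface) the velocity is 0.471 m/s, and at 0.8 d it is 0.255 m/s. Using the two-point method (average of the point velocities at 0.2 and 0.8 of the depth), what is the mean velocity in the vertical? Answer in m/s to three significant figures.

v̄ = (0.471 + 0.255) / 2 = 0.3630 m/s

0.363 m/s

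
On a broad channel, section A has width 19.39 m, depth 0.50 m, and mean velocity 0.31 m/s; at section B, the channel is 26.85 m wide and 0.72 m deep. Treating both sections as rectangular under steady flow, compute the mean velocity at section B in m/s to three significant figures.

Q = A₁V₁ = (19.39×0.50) × 0.31 = 3.005 m³/s
A₂ = 26.85 × 0.72 = 19.33 m²
V₂ = Q/A₂ = 3.005/19.33 = 0.1555 m/s

0.155 m/s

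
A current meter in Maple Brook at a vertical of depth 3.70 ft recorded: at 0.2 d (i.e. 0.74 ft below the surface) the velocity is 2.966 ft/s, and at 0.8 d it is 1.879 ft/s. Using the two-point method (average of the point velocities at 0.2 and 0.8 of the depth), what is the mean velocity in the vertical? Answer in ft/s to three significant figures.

v̄ = (2.966 + 1.879) / 2 = 2.423 ft/s

2.42 ft/s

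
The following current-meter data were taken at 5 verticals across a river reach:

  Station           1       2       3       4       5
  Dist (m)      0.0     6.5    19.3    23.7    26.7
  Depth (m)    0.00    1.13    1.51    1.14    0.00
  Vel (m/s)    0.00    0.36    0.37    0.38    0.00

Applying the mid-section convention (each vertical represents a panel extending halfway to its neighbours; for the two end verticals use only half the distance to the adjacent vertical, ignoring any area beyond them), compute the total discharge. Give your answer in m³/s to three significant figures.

10.3 m³/s

w_2 = (19.3 − 0.0)/2 = 9.65 m; q_2 = 0.36 × 1.13 × 9.65 = 3.926 m³/s
w_3 = (23.7 − 6.5)/2 = 8.6 m; q_3 = 0.37 × 1.51 × 8.6 = 4.805 m³/s
w_4 = (26.7 − 19.3)/2 = 3.7 m; q_4 = 0.38 × 1.14 × 3.7 = 1.603 m³/s
Stations 1, 5 contribute zero (depth or velocity is 0).
Q = Σ qᵢ = 10.33 m³/s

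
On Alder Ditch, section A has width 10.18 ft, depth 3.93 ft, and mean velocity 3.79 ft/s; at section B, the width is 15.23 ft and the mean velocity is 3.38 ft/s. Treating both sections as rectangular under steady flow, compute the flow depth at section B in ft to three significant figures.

2.95 ft

Q = A₁V₁ = (10.18×3.93) × 3.79 = 151.6 ft³/s
d₂ = Q/(b₂ V₂) = 151.6/(15.23×3.38) = 2.946 ft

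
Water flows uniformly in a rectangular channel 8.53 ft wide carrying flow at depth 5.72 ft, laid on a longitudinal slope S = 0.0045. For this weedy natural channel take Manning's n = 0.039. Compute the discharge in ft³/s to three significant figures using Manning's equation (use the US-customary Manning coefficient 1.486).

226 ft³/s

A = b·y = 8.53 × 5.72 = 48.79 ft²
P = b + 2y = 8.53 + 2×5.72 = 19.97 ft
R = A/P = 48.79/19.97 = 2.443 ft
Q = (1.486/n)·A·R^(2/3)·S^(1/2) = (1.486/0.039) × 48.79 × 2.443^(2/3) × 0.0045^(1/2) = 226.2 ft³/s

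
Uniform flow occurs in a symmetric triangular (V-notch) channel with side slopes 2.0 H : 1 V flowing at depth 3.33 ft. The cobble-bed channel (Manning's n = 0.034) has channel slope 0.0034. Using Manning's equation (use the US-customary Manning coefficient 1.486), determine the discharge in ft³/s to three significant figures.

A = z·y² = 2.0×3.33² = 22.18 ft²
P = 2y√(1+z²) = 2×3.33×√(1+2.0²) = 14.89 ft
R = A/P = 22.18/14.89 = 1.489 ft
Q = (1.486/n)·A·R^(2/3)·S^(1/2) = (1.486/0.034) × 22.18 × 1.489^(2/3) × 0.0034^(1/2) = 73.71 ft³/s

73.7 ft³/s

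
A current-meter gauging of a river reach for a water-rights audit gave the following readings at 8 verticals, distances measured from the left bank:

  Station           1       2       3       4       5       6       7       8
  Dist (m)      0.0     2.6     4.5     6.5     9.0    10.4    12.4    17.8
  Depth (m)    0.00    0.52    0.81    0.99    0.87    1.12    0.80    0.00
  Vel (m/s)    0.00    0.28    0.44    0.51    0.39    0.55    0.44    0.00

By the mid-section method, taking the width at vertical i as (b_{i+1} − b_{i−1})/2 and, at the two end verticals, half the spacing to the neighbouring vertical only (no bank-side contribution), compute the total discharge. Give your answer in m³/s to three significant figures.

w_2 = (4.5 − 0.0)/2 = 2.25 m; q_2 = 0.28 × 0.52 × 2.25 = 0.3276 m³/s
w_3 = (6.5 − 2.6)/2 = 1.95 m; q_3 = 0.44 × 0.81 × 1.95 = 0.6950 m³/s
w_4 = (9.0 − 4.5)/2 = 2.25 m; q_4 = 0.51 × 0.99 × 2.25 = 1.136 m³/s
w_5 = (10.4 − 6.5)/2 = 1.95 m; q_5 = 0.39 × 0.87 × 1.95 = 0.6616 m³/s
w_6 = (12.4 − 9.0)/2 = 1.7 m; q_6 = 0.55 × 1.12 × 1.7 = 1.047 m³/s
w_7 = (17.8 − 10.4)/2 = 3.7 m; q_7 = 0.44 × 0.80 × 3.7 = 1.302 m³/s
Stations 1, 8 contribute zero (depth or velocity is 0).
Q = Σ qᵢ = 5.170 m³/s

5.17 m³/s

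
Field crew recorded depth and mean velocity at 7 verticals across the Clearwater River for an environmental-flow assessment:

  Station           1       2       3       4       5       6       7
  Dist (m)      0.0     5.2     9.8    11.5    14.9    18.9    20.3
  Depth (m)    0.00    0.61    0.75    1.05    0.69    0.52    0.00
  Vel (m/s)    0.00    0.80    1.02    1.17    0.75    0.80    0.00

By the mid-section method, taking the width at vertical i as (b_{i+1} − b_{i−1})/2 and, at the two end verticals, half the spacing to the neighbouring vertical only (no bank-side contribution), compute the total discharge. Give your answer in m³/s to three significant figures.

11.0 m³/s

w_2 = (9.8 − 0.0)/2 = 4.9 m; q_2 = 0.80 × 0.61 × 4.9 = 2.391 m³/s
w_3 = (11.5 − 5.2)/2 = 3.15 m; q_3 = 1.02 × 0.75 × 3.15 = 2.410 m³/s
w_4 = (14.9 − 9.8)/2 = 2.55 m; q_4 = 1.17 × 1.05 × 2.55 = 3.133 m³/s
w_5 = (18.9 − 11.5)/2 = 3.7 m; q_5 = 0.75 × 0.69 × 3.7 = 1.915 m³/s
w_6 = (20.3 − 14.9)/2 = 2.7 m; q_6 = 0.80 × 0.52 × 2.7 = 1.123 m³/s
Stations 1, 7 contribute zero (depth or velocity is 0).
Q = Σ qᵢ = 10.97 m³/s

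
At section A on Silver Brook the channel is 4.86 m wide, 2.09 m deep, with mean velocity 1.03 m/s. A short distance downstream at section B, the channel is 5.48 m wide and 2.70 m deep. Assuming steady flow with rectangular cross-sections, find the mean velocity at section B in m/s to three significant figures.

Q = A₁V₁ = (4.86×2.09) × 1.03 = 10.46 m³/s
A₂ = 5.48 × 2.70 = 14.80 m²
V₂ = Q/A₂ = 10.46/14.80 = 0.7071 m/s

0.707 m/s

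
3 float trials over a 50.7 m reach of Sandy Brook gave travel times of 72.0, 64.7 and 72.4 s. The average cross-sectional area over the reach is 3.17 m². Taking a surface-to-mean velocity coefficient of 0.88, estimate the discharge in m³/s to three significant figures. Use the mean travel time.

2.03 m³/s

t̄ = (72.0 + 64.7 + 72.4) / 3 = 69.7 s
v_surface = L / t̄ = 50.7 / 69.7 = 0.7274 m/s
v_mean = 0.88 × 0.7274 = 0.6401 m/s
Q = A × v_mean = 3.17 × 0.6401 = 2.029 m³/s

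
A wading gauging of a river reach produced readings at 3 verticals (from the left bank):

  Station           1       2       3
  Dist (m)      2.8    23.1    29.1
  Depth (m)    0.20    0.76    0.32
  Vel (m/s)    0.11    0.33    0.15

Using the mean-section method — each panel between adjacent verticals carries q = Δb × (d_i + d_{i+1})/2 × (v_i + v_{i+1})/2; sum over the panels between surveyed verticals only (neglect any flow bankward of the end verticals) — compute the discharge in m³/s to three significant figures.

Panel 1-2: Δb = 20.3 m, d̄ = (0.20+0.76)/2 = 0.48, v̄ = (0.11+0.33)/2 = 0.22 → q = 20.3×0.48×0.22 = 2.144 m³/s
Panel 2-3: Δb = 6 m, d̄ = (0.76+0.32)/2 = 0.54, v̄ = (0.33+0.15)/2 = 0.24 → q = 6×0.54×0.24 = 0.7776 m³/s
Q = Σ q = 2.921 m³/s

2.92 m³/s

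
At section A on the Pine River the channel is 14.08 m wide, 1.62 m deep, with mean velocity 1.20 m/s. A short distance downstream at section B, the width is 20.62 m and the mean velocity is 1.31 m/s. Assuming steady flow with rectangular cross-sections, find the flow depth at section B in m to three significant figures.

1.01 m

Q = A₁V₁ = (14.08×1.62) × 1.20 = 27.37 m³/s
d₂ = Q/(b₂ V₂) = 27.37/(20.62×1.31) = 1.013 m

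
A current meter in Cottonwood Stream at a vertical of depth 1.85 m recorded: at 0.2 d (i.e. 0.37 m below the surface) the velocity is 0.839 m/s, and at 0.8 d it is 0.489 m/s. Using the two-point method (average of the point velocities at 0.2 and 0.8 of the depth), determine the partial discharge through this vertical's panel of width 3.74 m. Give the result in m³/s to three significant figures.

v̄ = (0.839 + 0.489) / 2 = 0.6640 m/s
q = v̄ × d × w = 0.6640 × 1.85 × 3.74 = 4.594 m³/s

4.59 m³/s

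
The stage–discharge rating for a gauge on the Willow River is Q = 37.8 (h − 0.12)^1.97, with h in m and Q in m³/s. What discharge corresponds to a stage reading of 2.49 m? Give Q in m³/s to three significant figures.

207 m³/s

Q = 37.8 × (2.49 − 0.12)^1.97 = 37.8 × 2.37^1.97 = 206.9 m³/s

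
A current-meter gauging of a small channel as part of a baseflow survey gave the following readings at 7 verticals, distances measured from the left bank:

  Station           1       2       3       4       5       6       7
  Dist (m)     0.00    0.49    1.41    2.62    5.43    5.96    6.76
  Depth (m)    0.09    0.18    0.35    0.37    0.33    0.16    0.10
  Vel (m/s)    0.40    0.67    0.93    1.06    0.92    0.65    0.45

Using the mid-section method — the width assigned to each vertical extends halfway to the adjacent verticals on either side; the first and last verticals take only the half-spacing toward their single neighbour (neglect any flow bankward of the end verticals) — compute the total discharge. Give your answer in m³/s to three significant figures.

w_1 = (0.49 − 0.00)/2 = 0.245 m; q_1 = 0.40 × 0.09 × 0.245 = 0.008820 m³/s
w_2 = (1.41 − 0.00)/2 = 0.705 m; q_2 = 0.67 × 0.18 × 0.705 = 0.08502 m³/s
w_3 = (2.62 − 0.49)/2 = 1.065 m; q_3 = 0.93 × 0.35 × 1.065 = 0.3467 m³/s
w_4 = (5.43 − 1.41)/2 = 2.01 m; q_4 = 1.06 × 0.37 × 2.01 = 0.7883 m³/s
w_5 = (5.96 − 2.62)/2 = 1.67 m; q_5 = 0.92 × 0.33 × 1.67 = 0.5070 m³/s
w_6 = (6.76 − 5.43)/2 = 0.665 m; q_6 = 0.65 × 0.16 × 0.665 = 0.06916 m³/s
w_7 = (6.76 − 5.96)/2 = 0.4 m; q_7 = 0.45 × 0.10 × 0.4 = 0.01800 m³/s
Q = Σ qᵢ = 1.823 m³/s

1.82 m³/s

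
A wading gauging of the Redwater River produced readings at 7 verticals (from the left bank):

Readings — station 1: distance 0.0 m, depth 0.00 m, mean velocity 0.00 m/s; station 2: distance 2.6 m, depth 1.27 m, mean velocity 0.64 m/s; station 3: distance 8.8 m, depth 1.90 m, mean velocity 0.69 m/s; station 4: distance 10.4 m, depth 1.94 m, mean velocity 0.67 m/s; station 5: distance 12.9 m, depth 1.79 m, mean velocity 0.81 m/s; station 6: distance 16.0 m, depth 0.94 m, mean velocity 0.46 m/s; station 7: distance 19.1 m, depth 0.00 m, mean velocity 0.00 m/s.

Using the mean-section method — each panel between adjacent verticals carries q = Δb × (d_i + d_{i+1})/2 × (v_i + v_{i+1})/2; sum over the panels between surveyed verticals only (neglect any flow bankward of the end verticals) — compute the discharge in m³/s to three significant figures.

15.6 m³/s

Panel 1-2: Δb = 2.6 m, d̄ = (0.00+1.27)/2 = 0.635, v̄ = (0.00+0.64)/2 = 0.32 → q = 2.6×0.635×0.32 = 0.5283 m³/s
Panel 2-3: Δb = 6.2 m, d̄ = (1.27+1.90)/2 = 1.585, v̄ = (0.64+0.69)/2 = 0.665 → q = 6.2×1.585×0.665 = 6.535 m³/s
Panel 3-4: Δb = 1.6 m, d̄ = (1.90+1.94)/2 = 1.92, v̄ = (0.69+0.67)/2 = 0.68 → q = 1.6×1.92×0.68 = 2.089 m³/s
Panel 4-5: Δb = 2.5 m, d̄ = (1.94+1.79)/2 = 1.865, v̄ = (0.67+0.81)/2 = 0.74 → q = 2.5×1.865×0.74 = 3.450 m³/s
Panel 5-6: Δb = 3.1 m, d̄ = (1.79+0.94)/2 = 1.365, v̄ = (0.81+0.46)/2 = 0.635 → q = 3.1×1.365×0.635 = 2.687 m³/s
Panel 6-7: Δb = 3.1 m, d̄ = (0.94+0.00)/2 = 0.47, v̄ = (0.46+0.00)/2 = 0.23 → q = 3.1×0.47×0.23 = 0.3351 m³/s
Q = Σ q = 15.62 m³/s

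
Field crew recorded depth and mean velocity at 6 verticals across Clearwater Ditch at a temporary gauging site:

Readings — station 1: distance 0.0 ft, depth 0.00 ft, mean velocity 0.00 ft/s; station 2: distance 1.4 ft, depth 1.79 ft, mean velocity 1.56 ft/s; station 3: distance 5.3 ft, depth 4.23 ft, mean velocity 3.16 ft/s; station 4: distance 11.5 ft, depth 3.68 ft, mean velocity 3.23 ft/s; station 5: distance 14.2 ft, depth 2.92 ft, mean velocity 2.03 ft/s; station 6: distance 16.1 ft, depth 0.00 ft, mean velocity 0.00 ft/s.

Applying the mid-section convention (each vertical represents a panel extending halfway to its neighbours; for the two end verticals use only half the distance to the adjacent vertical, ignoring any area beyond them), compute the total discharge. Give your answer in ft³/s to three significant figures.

141 ft³/s

w_2 = (5.3 − 0.0)/2 = 2.65 ft; q_2 = 1.56 × 1.79 × 2.65 = 7.400 ft³/s
w_3 = (11.5 − 1.4)/2 = 5.05 ft; q_3 = 3.16 × 4.23 × 5.05 = 67.50 ft³/s
w_4 = (14.2 − 5.3)/2 = 4.45 ft; q_4 = 3.23 × 3.68 × 4.45 = 52.89 ft³/s
w_5 = (16.1 − 11.5)/2 = 2.3 ft; q_5 = 2.03 × 2.92 × 2.3 = 13.63 ft³/s
Stations 1, 6 contribute zero (depth or velocity is 0).
Q = Σ qᵢ = 141.4 ft³/s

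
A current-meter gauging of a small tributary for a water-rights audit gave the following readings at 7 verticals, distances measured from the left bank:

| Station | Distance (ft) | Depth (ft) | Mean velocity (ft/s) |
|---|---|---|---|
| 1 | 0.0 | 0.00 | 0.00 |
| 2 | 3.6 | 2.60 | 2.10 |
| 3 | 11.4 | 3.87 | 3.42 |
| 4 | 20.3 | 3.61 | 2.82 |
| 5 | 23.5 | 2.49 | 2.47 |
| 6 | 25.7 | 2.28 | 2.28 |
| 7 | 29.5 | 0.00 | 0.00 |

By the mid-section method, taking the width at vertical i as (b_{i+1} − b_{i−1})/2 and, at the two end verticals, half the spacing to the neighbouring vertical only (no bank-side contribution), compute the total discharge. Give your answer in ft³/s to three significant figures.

235 ft³/s

w_2 = (11.4 − 0.0)/2 = 5.7 ft; q_2 = 2.10 × 2.60 × 5.7 = 31.12 ft³/s
w_3 = (20.3 − 3.6)/2 = 8.35 ft; q_3 = 3.42 × 3.87 × 8.35 = 110.5 ft³/s
w_4 = (23.5 − 11.4)/2 = 6.05 ft; q_4 = 2.82 × 3.61 × 6.05 = 61.59 ft³/s
w_5 = (25.7 − 20.3)/2 = 2.7 ft; q_5 = 2.47 × 2.49 × 2.7 = 16.61 ft³/s
w_6 = (29.5 − 23.5)/2 = 3 ft; q_6 = 2.28 × 2.28 × 3 = 15.60 ft³/s
Stations 1, 7 contribute zero (depth or velocity is 0).
Q = Σ qᵢ = 235.4 ft³/s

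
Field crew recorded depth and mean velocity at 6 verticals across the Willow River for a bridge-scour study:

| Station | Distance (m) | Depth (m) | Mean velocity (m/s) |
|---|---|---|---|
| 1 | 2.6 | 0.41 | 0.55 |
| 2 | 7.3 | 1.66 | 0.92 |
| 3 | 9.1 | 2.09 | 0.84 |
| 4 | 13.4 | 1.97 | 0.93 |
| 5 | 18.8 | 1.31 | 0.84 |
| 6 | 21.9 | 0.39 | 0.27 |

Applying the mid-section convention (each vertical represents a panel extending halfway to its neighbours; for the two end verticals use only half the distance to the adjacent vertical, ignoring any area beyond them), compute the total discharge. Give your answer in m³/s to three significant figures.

24.6 m³/s

w_1 = (7.3 − 2.6)/2 = 2.35 m; q_1 = 0.55 × 0.41 × 2.35 = 0.5299 m³/s
w_2 = (9.1 − 2.6)/2 = 3.25 m; q_2 = 0.92 × 1.66 × 3.25 = 4.963 m³/s
w_3 = (13.4 − 7.3)/2 = 3.05 m; q_3 = 0.84 × 2.09 × 3.05 = 5.355 m³/s
w_4 = (18.8 − 9.1)/2 = 4.85 m; q_4 = 0.93 × 1.97 × 4.85 = 8.886 m³/s
w_5 = (21.9 − 13.4)/2 = 4.25 m; q_5 = 0.84 × 1.31 × 4.25 = 4.677 m³/s
w_6 = (21.9 − 18.8)/2 = 1.55 m; q_6 = 0.27 × 0.39 × 1.55 = 0.1632 m³/s
Q = Σ qᵢ = 24.57 m³/s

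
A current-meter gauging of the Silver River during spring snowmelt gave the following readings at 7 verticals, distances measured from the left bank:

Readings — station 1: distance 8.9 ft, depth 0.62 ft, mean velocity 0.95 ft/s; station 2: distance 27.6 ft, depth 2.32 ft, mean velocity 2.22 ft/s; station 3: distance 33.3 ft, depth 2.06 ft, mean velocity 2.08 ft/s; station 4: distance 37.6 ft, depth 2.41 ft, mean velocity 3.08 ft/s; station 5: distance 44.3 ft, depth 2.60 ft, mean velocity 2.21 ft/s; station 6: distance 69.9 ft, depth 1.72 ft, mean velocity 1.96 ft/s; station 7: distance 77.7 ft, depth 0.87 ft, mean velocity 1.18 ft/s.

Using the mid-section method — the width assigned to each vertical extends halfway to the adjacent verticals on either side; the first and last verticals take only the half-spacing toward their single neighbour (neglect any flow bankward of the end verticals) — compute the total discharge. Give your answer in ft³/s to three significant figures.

w_1 = (27.6 − 8.9)/2 = 9.35 ft; q_1 = 0.95 × 0.62 × 9.35 = 5.507 ft³/s
w_2 = (33.3 − 8.9)/2 = 12.2 ft; q_2 = 2.22 × 2.32 × 12.2 = 62.83 ft³/s
w_3 = (37.6 − 27.6)/2 = 5 ft; q_3 = 2.08 × 2.06 × 5 = 21.42 ft³/s
w_4 = (44.3 − 33.3)/2 = 5.5 ft; q_4 = 3.08 × 2.41 × 5.5 = 40.83 ft³/s
w_5 = (69.9 − 37.6)/2 = 16.15 ft; q_5 = 2.21 × 2.60 × 16.15 = 92.80 ft³/s
w_6 = (77.7 − 44.3)/2 = 16.7 ft; q_6 = 1.96 × 1.72 × 16.7 = 56.30 ft³/s
w_7 = (77.7 − 69.9)/2 = 3.9 ft; q_7 = 1.18 × 0.87 × 3.9 = 4.004 ft³/s
Q = Σ qᵢ = 283.7 ft³/s

284 ft³/s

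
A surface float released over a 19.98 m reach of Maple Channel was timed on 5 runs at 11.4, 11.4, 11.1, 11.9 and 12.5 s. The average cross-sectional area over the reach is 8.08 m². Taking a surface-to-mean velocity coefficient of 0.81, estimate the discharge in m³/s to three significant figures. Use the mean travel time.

t̄ = (11.4 + 11.4 + 11.1 + 11.9 + 12.5) / 5 = 11.66 s
v_surface = L / t̄ = 19.98 / 11.66 = 1.714 m/s
v_mean = 0.81 × 1.714 = 1.388 m/s
Q = A × v_mean = 8.08 × 1.388 = 11.21 m³/s

11.2 m³/s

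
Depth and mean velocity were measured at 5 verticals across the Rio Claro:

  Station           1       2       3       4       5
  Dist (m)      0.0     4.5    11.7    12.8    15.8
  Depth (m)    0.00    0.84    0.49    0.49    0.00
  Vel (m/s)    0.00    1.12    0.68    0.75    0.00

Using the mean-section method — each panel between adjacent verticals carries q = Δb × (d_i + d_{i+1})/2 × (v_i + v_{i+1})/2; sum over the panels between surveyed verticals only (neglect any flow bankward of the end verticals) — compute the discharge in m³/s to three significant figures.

Panel 1-2: Δb = 4.5 m, d̄ = (0.00+0.84)/2 = 0.42, v̄ = (0.00+1.12)/2 = 0.56 → q = 4.5×0.42×0.56 = 1.058 m³/s
Panel 2-3: Δb = 7.2 m, d̄ = (0.84+0.49)/2 = 0.665, v̄ = (1.12+0.68)/2 = 0.9 → q = 7.2×0.665×0.9 = 4.309 m³/s
Panel 3-4: Δb = 1.1 m, d̄ = (0.49+0.49)/2 = 0.49, v̄ = (0.68+0.75)/2 = 0.715 → q = 1.1×0.49×0.715 = 0.3854 m³/s
Panel 4-5: Δb = 3 m, d̄ = (0.49+0.00)/2 = 0.245, v̄ = (0.75+0.00)/2 = 0.375 → q = 3×0.245×0.375 = 0.2756 m³/s
Q = Σ q = 6.029 m³/s

6.03 m³/s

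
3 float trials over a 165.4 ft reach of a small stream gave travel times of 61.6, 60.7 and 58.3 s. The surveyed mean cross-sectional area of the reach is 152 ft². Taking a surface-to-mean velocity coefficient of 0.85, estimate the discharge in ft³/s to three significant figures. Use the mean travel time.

t̄ = (61.6 + 60.7 + 58.3) / 3 = 60.2 s
v_surface = L / t̄ = 165.4 / 60.2 = 2.748 ft/s
v_mean = 0.85 × 2.748 = 2.335 ft/s
Q = A × v_mean = 152 × 2.335 = 355.0 ft³/s

355 ft³/s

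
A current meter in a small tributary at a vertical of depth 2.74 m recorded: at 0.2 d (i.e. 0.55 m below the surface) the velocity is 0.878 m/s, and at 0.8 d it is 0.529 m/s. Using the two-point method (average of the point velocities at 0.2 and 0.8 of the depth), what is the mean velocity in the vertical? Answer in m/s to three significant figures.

0.704 m/s

v̄ = (0.878 + 0.529) / 2 = 0.7035 m/s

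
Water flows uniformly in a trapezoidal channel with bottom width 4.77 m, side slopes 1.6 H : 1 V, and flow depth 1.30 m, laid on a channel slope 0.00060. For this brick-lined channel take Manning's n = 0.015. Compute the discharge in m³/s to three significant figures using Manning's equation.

13.8 m³/s

A = (b + z·y)·y = (4.77 + 1.6×1.30)×1.30 = 8.905 m²
P = b + 2y√(1+z²) = 4.77 + 2×1.30×√(1+1.6²) = 9.676 m
R = A/P = 8.905/9.676 = 0.9203 m
Q = (1/n)·A·R^(2/3)·S^(1/2) = (1/0.015) × 8.905 × 0.9203^(2/3) × 0.00060^(1/2) = 13.76 m³/s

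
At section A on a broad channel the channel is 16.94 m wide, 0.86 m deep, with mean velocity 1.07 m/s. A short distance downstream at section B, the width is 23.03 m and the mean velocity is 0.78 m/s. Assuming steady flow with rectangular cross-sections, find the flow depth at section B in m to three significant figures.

0.868 m

Q = A₁V₁ = (16.94×0.86) × 1.07 = 15.59 m³/s
d₂ = Q/(b₂ V₂) = 15.59/(23.03×0.78) = 0.8678 m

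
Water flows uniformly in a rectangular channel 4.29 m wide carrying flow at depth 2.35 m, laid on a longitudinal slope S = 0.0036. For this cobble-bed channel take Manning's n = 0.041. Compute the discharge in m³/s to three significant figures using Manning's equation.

A = b·y = 4.29 × 2.35 = 10.08 m²
P = b + 2y = 4.29 + 2×2.35 = 8.990 m
R = A/P = 10.08/8.990 = 1.121 m
Q = (1/n)·A·R^(2/3)·S^(1/2) = (1/0.041) × 10.08 × 1.121^(2/3) × 0.0036^(1/2) = 15.92 m³/s

15.9 m³/s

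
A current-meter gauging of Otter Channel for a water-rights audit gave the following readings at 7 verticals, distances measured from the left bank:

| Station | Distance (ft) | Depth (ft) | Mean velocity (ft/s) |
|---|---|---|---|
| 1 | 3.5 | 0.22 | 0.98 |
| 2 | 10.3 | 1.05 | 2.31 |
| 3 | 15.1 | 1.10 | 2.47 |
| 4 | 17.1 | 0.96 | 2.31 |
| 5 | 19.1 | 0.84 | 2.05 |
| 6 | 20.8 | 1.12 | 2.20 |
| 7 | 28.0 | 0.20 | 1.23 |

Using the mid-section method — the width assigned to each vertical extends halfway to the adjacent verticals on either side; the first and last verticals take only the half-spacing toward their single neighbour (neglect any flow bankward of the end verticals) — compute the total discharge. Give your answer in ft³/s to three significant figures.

w_1 = (10.3 − 3.5)/2 = 3.4 ft; q_1 = 0.98 × 0.22 × 3.4 = 0.7330 ft³/s
w_2 = (15.1 − 3.5)/2 = 5.8 ft; q_2 = 2.31 × 1.05 × 5.8 = 14.07 ft³/s
w_3 = (17.1 − 10.3)/2 = 3.4 ft; q_3 = 2.47 × 1.10 × 3.4 = 9.238 ft³/s
w_4 = (19.1 − 15.1)/2 = 2 ft; q_4 = 2.31 × 0.96 × 2 = 4.435 ft³/s
w_5 = (20.8 − 17.1)/2 = 1.85 ft; q_5 = 2.05 × 0.84 × 1.85 = 3.186 ft³/s
w_6 = (28.0 − 19.1)/2 = 4.45 ft; q_6 = 2.20 × 1.12 × 4.45 = 10.96 ft³/s
w_7 = (28.0 − 20.8)/2 = 3.6 ft; q_7 = 1.23 × 0.20 × 3.6 = 0.8856 ft³/s
Q = Σ qᵢ = 43.51 ft³/s

43.5 ft³/s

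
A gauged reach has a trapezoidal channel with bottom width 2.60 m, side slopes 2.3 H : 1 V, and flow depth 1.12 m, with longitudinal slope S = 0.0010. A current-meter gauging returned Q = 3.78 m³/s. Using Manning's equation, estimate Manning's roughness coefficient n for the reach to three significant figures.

0.0384

A = (b + z·y)·y = (2.60 + 2.3×1.12)×1.12 = 5.797 m²
P = b + 2y√(1+z²) = 2.60 + 2×1.12×√(1+2.3²) = 8.218 m
R = A/P = 5.797/8.218 = 0.7054 m
n = (1/Q)·A·R^(2/3)·S^(1/2) = (1/3.78) × 5.797 × 0.7924 × 0.03162 = 0.03843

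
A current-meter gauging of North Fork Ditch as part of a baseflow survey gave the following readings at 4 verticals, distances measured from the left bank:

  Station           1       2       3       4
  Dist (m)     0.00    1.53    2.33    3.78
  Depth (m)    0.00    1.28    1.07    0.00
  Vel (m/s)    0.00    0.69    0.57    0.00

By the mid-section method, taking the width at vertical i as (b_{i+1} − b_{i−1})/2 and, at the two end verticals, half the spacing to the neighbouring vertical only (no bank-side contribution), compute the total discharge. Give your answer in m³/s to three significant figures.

w_2 = (2.33 − 0.00)/2 = 1.165 m; q_2 = 0.69 × 1.28 × 1.165 = 1.029 m³/s
w_3 = (3.78 − 1.53)/2 = 1.125 m; q_3 = 0.57 × 1.07 × 1.125 = 0.6861 m³/s
Stations 1, 4 contribute zero (depth or velocity is 0).
Q = Σ qᵢ = 1.715 m³/s

1.72 m³/s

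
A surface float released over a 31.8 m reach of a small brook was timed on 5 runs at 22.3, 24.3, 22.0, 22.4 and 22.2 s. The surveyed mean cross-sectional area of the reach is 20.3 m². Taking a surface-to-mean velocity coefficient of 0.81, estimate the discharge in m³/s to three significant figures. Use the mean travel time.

23.1 m³/s

t̄ = (22.3 + 24.3 + 22.0 + 22.4 + 22.2) / 5 = 22.64 s
v_surface = L / t̄ = 31.8 / 22.64 = 1.405 m/s
v_mean = 0.81 × 1.405 = 1.138 m/s
Q = A × v_mean = 20.3 × 1.138 = 23.10 m³/s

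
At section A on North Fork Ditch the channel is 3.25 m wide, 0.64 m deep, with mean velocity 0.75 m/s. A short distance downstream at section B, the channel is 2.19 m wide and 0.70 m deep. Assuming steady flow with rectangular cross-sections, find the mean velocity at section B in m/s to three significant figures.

1.02 m/s

Q = A₁V₁ = (3.25×0.64) × 0.75 = 1.560 m³/s
A₂ = 2.19 × 0.70 = 1.533 m²
V₂ = Q/A₂ = 1.560/1.533 = 1.018 m/s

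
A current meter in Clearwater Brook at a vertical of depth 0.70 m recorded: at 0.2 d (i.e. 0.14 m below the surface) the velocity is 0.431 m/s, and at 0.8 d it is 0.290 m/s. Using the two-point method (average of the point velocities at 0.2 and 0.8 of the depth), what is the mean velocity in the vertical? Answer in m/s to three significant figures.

v̄ = (0.431 + 0.290) / 2 = 0.3605 m/s

0.361 m/s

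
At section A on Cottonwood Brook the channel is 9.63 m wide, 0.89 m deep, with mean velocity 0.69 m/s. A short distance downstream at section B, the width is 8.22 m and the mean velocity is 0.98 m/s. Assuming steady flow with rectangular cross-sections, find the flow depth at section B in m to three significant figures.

Q = A₁V₁ = (9.63×0.89) × 0.69 = 5.914 m³/s
d₂ = Q/(b₂ V₂) = 5.914/(8.22×0.98) = 0.7341 m

0.734 m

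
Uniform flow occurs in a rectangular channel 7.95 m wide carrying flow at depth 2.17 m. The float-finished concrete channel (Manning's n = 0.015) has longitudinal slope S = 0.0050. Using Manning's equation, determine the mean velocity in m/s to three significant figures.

A = b·y = 7.95 × 2.17 = 17.25 m²
P = b + 2y = 7.95 + 2×2.17 = 12.29 m
R = A/P = 17.25/12.29 = 1.404 m
Q = (1/n)·A·R^(2/3)·S^(1/2) = (1/0.015) × 17.25 × 1.404^(2/3) × 0.0050^(1/2) = 102.0 m³/s
V = Q/A = 102.0/17.25 = 5.910 m/s

5.91 m/s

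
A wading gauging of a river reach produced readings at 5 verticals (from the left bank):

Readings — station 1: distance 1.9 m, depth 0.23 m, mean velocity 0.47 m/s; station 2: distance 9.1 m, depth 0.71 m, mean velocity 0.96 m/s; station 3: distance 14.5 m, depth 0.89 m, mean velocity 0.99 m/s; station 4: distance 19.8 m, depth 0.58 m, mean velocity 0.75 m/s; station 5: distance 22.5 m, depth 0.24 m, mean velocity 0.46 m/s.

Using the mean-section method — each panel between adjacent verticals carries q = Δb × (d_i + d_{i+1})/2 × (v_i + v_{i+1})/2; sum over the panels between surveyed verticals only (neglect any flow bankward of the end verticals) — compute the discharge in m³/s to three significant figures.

Panel 1-2: Δb = 7.2 m, d̄ = (0.23+0.71)/2 = 0.47, v̄ = (0.47+0.96)/2 = 0.715 → q = 7.2×0.47×0.715 = 2.420 m³/s
Panel 2-3: Δb = 5.4 m, d̄ = (0.71+0.89)/2 = 0.8, v̄ = (0.96+0.99)/2 = 0.975 → q = 5.4×0.8×0.975 = 4.212 m³/s
Panel 3-4: Δb = 5.3 m, d̄ = (0.89+0.58)/2 = 0.735, v̄ = (0.99+0.75)/2 = 0.87 → q = 5.3×0.735×0.87 = 3.389 m³/s
Panel 4-5: Δb = 2.7 m, d̄ = (0.58+0.24)/2 = 0.41, v̄ = (0.75+0.46)/2 = 0.605 → q = 2.7×0.41×0.605 = 0.6697 m³/s
Q = Σ q = 10.69 m³/s

10.7 m³/s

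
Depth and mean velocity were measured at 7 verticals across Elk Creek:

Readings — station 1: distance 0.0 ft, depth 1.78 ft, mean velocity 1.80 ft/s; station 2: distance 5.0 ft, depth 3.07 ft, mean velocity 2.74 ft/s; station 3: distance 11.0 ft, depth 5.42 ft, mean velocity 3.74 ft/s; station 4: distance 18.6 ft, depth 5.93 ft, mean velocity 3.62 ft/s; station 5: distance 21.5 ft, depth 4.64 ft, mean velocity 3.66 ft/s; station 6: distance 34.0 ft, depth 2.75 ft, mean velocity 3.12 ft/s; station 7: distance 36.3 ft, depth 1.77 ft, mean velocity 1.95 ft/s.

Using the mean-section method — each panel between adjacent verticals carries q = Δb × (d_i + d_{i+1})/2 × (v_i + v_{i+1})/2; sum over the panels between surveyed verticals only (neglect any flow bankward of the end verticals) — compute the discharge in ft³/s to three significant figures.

Panel 1-2: Δb = 5 ft, d̄ = (1.78+3.07)/2 = 2.425, v̄ = (1.80+2.74)/2 = 2.27 → q = 5×2.425×2.27 = 27.52 ft³/s
Panel 2-3: Δb = 6 ft, d̄ = (3.07+5.42)/2 = 4.245, v̄ = (2.74+3.74)/2 = 3.24 → q = 6×4.245×3.24 = 82.52 ft³/s
Panel 3-4: Δb = 7.6 ft, d̄ = (5.42+5.93)/2 = 5.675, v̄ = (3.74+3.62)/2 = 3.68 → q = 7.6×5.675×3.68 = 158.7 ft³/s
Panel 4-5: Δb = 2.9 ft, d̄ = (5.93+4.64)/2 = 5.285, v̄ = (3.62+3.66)/2 = 3.64 → q = 2.9×5.285×3.64 = 55.79 ft³/s
Panel 5-6: Δb = 12.5 ft, d̄ = (4.64+2.75)/2 = 3.695, v̄ = (3.66+3.12)/2 = 3.39 → q = 12.5×3.695×3.39 = 156.6 ft³/s
Panel 6-7: Δb = 2.3 ft, d̄ = (2.75+1.77)/2 = 2.26, v̄ = (3.12+1.95)/2 = 2.535 → q = 2.3×2.26×2.535 = 13.18 ft³/s
Q = Σ q = 494.3 ft³/s

494 ft³/s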